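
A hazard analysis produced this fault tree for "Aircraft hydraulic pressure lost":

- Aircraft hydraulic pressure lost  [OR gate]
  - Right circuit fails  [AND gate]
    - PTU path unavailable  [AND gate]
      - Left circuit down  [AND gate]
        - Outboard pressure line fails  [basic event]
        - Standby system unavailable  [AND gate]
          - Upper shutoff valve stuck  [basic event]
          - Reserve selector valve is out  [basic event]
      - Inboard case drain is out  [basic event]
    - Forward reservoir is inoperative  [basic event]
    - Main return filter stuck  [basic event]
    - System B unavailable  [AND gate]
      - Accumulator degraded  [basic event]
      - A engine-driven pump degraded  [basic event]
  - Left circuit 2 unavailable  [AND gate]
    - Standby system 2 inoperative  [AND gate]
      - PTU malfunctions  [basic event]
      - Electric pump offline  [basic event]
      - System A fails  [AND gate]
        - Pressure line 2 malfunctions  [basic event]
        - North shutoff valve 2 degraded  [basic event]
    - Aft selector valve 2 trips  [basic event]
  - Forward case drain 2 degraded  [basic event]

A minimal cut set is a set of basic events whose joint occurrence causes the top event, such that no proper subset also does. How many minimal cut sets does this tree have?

3

Standby system unavailable [AND]: one cut set from each child combined → 1 × 1 = 1 cut set(s).
Left circuit down [AND]: one cut set from each child combined → 1 × 1 = 1 cut set(s).
PTU path unavailable [AND]: one cut set from each child combined → 1 × 1 = 1 cut set(s).
System B unavailable [AND]: one cut set from each child combined → 1 × 1 = 1 cut set(s).
Right circuit fails [AND]: one cut set from each child combined → 1 × 1 × 1 × 1 = 1 cut set(s).
System A fails [AND]: one cut set from each child combined → 1 × 1 = 1 cut set(s).
Standby system 2 inoperative [AND]: one cut set from each child combined → 1 × 1 × 1 = 1 cut set(s).
Left circuit 2 unavailable [AND]: one cut set from each child combined → 1 × 1 = 1 cut set(s).
Aircraft hydraulic pressure lost [OR]: union of children's cut sets → 3 cut set(s).
Minimal cut sets: {A engine-driven pump degraded, Accumulator degraded, Forward reservoir is inoperative, Inboard case drain is out, Main return filter stuck, Outboard pressure line fails, Reserve selector valve is out, Upper shutoff valve stuck}; {Aft selector valve 2 trips, Electric pump offline, North shutoff valve 2 degraded, PTU malfunctions, Pressure line 2 malfunctions}; {Forward case drain 2 degraded}.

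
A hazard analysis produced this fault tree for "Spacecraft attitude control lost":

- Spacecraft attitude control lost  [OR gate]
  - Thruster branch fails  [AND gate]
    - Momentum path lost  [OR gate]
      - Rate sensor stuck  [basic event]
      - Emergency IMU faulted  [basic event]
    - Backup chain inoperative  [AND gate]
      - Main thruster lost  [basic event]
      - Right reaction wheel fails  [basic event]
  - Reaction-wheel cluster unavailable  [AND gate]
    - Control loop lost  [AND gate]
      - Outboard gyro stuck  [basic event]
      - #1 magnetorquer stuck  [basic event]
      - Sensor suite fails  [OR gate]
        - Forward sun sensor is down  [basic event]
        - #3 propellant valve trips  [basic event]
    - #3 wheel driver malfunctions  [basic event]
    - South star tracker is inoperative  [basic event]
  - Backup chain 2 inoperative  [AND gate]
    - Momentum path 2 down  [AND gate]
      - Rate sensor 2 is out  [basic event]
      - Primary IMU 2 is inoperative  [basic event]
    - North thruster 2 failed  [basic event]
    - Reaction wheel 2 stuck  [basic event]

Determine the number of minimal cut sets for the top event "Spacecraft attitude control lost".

5

Momentum path lost [OR]: union of children's cut sets → 2 cut set(s).
Backup chain inoperative [AND]: one cut set from each child combined → 1 × 1 = 1 cut set(s).
Thruster branch fails [AND]: one cut set from each child combined → 2 × 1 = 2 cut set(s).
Sensor suite fails [OR]: union of children's cut sets → 2 cut set(s).
Control loop lost [AND]: one cut set from each child combined → 1 × 1 × 2 = 2 cut set(s).
Reaction-wheel cluster unavailable [AND]: one cut set from each child combined → 2 × 1 × 1 = 2 cut set(s).
Momentum path 2 down [AND]: one cut set from each child combined → 1 × 1 = 1 cut set(s).
Backup chain 2 inoperative [AND]: one cut set from each child combined → 1 × 1 × 1 = 1 cut set(s).
Spacecraft attitude control lost [OR]: union of children's cut sets → 5 cut set(s).
Minimal cut sets: {Main thruster lost, Rate sensor stuck, Right reaction wheel fails}; {Emergency IMU faulted, Main thruster lost, Right reaction wheel fails}; {#1 magnetorquer stuck, #3 wheel driver malfunctions, Forward sun sensor is down, Outboard gyro stuck, South star tracker is inoperative}; {#1 magnetorquer stuck, #3 propellant valve trips, #3 wheel driver malfunctions, Outboard gyro stuck, South star tracker is inoperative}; {North thruster 2 failed, Primary IMU 2 is inoperative, Rate sensor 2 is out, Reaction wheel 2 stuck}.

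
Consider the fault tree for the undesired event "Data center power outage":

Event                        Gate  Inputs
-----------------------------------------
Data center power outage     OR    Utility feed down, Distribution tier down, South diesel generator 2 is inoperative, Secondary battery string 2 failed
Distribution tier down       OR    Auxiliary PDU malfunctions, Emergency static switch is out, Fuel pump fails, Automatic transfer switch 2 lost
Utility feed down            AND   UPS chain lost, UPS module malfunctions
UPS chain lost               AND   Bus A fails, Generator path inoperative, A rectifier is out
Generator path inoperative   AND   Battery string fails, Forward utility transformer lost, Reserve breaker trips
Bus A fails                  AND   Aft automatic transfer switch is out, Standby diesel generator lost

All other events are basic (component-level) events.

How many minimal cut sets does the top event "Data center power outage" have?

7

Bus A fails [AND]: one cut set from each child combined → 1 × 1 = 1 cut set(s).
Generator path inoperative [AND]: one cut set from each child combined → 1 × 1 × 1 = 1 cut set(s).
UPS chain lost [AND]: one cut set from each child combined → 1 × 1 × 1 = 1 cut set(s).
Utility feed down [AND]: one cut set from each child combined → 1 × 1 = 1 cut set(s).
Distribution tier down [OR]: union of children's cut sets → 4 cut set(s).
Data center power outage [OR]: union of children's cut sets → 7 cut set(s).
Minimal cut sets: {A rectifier is out, Aft automatic transfer switch is out, Battery string fails, Forward utility transformer lost, Reserve breaker trips, Standby diesel generator lost, UPS module malfunctions}; {Auxiliary PDU malfunctions}; {Emergency static switch is out}; {Fuel pump fails}; {Automatic transfer switch 2 lost}; {South diesel generator 2 is inoperative}; {Secondary battery string 2 failed}.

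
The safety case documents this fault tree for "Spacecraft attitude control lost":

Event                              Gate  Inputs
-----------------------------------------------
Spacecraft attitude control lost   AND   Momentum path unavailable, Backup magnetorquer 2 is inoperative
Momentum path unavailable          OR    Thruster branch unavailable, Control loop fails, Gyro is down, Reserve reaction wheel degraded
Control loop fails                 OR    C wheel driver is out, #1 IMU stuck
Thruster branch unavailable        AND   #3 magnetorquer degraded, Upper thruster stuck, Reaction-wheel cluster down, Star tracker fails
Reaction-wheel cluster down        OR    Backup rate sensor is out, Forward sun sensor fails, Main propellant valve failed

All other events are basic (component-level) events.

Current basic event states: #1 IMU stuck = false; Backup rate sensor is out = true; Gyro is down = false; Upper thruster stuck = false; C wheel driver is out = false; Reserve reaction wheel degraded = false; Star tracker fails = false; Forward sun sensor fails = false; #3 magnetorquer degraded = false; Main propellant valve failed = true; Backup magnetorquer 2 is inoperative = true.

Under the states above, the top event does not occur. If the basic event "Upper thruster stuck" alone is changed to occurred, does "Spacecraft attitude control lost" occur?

No

Counterfactual: set "Upper thruster stuck" to occurred.
Reaction-wheel cluster down [OR]: Backup rate sensor is out=occurs, Forward sun sensor fails=not, Main propellant valve failed=occurs → at least one input occurs → occurs.
Thruster branch unavailable [AND]: #3 magnetorquer degraded=not, Upper thruster stuck=occurs, Reaction-wheel cluster down=occurs, Star tracker fails=not → not all inputs occur → does not occur.
Control loop fails [OR]: C wheel driver is out=not, #1 IMU stuck=not → no input occurs → does not occur.
Momentum path unavailable [OR]: Thruster branch unavailable=not, Control loop fails=not, Gyro is down=not, Reserve reaction wheel degraded=not → no input occurs → does not occur.
Spacecraft attitude control lost [AND]: Momentum path unavailable=not, Backup magnetorquer 2 is inoperative=occurs → not all inputs occur → does not occur.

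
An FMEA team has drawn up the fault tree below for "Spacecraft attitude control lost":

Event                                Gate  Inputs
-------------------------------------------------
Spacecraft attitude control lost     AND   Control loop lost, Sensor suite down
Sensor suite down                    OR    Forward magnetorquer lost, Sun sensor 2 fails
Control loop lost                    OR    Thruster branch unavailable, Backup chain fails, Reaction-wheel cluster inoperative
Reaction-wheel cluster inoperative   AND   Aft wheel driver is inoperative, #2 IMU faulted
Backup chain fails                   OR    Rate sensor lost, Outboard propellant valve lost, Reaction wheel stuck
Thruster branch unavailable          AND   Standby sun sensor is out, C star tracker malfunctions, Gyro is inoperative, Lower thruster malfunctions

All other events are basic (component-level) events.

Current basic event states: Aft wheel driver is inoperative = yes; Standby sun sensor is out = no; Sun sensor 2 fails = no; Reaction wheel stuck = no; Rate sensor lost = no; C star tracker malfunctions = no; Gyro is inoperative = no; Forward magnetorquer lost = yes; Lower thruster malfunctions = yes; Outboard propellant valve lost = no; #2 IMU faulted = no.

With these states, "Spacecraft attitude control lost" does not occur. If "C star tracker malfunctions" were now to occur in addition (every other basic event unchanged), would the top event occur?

No

Counterfactual: set "C star tracker malfunctions" to occurred.
Thruster branch unavailable [AND]: Standby sun sensor is out=not, C star tracker malfunctions=occurs, Gyro is inoperative=not, Lower thruster malfunctions=occurs → not all inputs occur → does not occur.
Backup chain fails [OR]: Rate sensor lost=not, Outboard propellant valve lost=not, Reaction wheel stuck=not → no input occurs → does not occur.
Reaction-wheel cluster inoperative [AND]: Aft wheel driver is inoperative=occurs, #2 IMU faulted=not → not all inputs occur → does not occur.
Control loop lost [OR]: Thruster branch unavailable=not, Backup chain fails=not, Reaction-wheel cluster inoperative=not → no input occurs → does not occur.
Sensor suite down [OR]: Forward magnetorquer lost=occurs, Sun sensor 2 fails=not → at least one input occurs → occurs.
Spacecraft attitude control lost [AND]: Control loop lost=not, Sensor suite down=occurs → not all inputs occur → does not occur.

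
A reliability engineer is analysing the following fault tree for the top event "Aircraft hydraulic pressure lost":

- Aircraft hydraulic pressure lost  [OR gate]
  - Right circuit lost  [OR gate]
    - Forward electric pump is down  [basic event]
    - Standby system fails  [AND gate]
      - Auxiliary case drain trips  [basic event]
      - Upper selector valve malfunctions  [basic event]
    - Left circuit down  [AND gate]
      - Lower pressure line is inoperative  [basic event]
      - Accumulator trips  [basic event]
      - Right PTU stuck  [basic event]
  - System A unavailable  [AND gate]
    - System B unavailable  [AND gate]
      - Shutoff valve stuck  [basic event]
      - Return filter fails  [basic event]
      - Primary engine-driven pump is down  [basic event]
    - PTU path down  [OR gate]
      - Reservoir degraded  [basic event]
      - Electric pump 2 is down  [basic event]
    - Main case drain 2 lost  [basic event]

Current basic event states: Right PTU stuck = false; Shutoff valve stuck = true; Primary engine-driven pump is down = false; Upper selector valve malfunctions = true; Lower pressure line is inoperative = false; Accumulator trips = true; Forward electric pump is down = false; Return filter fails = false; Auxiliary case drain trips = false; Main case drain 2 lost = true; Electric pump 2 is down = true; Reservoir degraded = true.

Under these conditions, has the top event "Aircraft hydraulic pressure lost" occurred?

Standby system fails [AND]: Auxiliary case drain trips=not, Upper selector valve malfunctions=occurs → not all inputs occur → does not occur.
Left circuit down [AND]: Lower pressure line is inoperative=not, Accumulator trips=occurs, Right PTU stuck=not → not all inputs occur → does not occur.
Right circuit lost [OR]: Forward electric pump is down=not, Standby system fails=not, Left circuit down=not → no input occurs → does not occur.
System B unavailable [AND]: Shutoff valve stuck=occurs, Return filter fails=not, Primary engine-driven pump is down=not → not all inputs occur → does not occur.
PTU path down [OR]: Reservoir degraded=occurs, Electric pump 2 is down=occurs → at least one input occurs → occurs.
System A unavailable [AND]: System B unavailable=not, PTU path down=occurs, Main case drain 2 lost=occurs → not all inputs occur → does not occur.
Aircraft hydraulic pressure lost [OR]: Right circuit lost=not, System A unavailable=not → no input occurs → does not occur.

No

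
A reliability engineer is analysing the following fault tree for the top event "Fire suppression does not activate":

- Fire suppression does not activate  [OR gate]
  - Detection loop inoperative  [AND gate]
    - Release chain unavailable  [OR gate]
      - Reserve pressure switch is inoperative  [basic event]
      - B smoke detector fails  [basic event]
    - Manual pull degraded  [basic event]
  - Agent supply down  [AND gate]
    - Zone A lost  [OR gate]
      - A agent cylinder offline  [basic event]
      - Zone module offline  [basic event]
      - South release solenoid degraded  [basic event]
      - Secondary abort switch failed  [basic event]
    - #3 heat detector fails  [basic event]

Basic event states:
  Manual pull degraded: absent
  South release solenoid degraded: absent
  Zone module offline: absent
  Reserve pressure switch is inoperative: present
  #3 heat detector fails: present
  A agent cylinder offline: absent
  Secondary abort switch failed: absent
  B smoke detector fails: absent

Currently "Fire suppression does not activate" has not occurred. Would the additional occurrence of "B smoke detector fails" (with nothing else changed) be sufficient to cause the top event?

No

Counterfactual: set "B smoke detector fails" to occurred.
Release chain unavailable [OR]: Reserve pressure switch is inoperative=occurs, B smoke detector fails=occurs → at least one input occurs → occurs.
Detection loop inoperative [AND]: Release chain unavailable=occurs, Manual pull degraded=not → not all inputs occur → does not occur.
Zone A lost [OR]: A agent cylinder offline=not, Zone module offline=not, South release solenoid degraded=not, Secondary abort switch failed=not → no input occurs → does not occur.
Agent supply down [AND]: Zone A lost=not, #3 heat detector fails=occurs → not all inputs occur → does not occur.
Fire suppression does not activate [OR]: Detection loop inoperative=not, Agent supply down=not → no input occurs → does not occur.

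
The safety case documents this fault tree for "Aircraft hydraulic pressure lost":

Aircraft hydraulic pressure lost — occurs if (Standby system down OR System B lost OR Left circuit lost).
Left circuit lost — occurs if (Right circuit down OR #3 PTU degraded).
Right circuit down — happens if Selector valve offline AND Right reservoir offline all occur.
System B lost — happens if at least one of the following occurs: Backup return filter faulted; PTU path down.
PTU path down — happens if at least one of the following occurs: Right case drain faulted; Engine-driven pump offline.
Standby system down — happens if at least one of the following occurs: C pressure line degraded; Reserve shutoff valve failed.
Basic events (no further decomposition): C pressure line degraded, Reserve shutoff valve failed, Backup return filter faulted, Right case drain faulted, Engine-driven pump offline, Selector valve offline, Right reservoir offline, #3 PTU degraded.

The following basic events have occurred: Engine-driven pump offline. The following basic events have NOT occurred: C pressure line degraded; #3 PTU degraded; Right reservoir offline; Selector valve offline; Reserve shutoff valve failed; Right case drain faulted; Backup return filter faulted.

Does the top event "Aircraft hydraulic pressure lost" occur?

Yes

Standby system down [OR]: C pressure line degraded=not, Reserve shutoff valve failed=not → no input occurs → does not occur.
PTU path down [OR]: Right case drain faulted=not, Engine-driven pump offline=occurs → at least one input occurs → occurs.
System B lost [OR]: Backup return filter faulted=not, PTU path down=occurs → at least one input occurs → occurs.
Right circuit down [AND]: Selector valve offline=not, Right reservoir offline=not → not all inputs occur → does not occur.
Left circuit lost [OR]: Right circuit down=not, #3 PTU degraded=not → no input occurs → does not occur.
Aircraft hydraulic pressure lost [OR]: Standby system down=not, System B lost=occurs, Left circuit lost=not → at least one input occurs → occurs.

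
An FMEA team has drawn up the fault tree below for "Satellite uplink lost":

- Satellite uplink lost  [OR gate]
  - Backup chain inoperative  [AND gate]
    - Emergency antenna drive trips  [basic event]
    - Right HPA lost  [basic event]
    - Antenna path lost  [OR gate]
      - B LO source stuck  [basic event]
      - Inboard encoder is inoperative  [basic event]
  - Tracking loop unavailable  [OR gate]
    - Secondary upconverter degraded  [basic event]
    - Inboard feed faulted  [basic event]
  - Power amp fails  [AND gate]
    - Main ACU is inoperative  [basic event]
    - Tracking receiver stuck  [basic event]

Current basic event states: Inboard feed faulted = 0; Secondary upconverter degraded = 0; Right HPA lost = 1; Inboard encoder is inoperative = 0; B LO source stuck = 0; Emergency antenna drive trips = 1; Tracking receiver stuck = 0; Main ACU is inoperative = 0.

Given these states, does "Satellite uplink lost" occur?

Antenna path lost [OR]: B LO source stuck=not, Inboard encoder is inoperative=not → no input occurs → does not occur.
Backup chain inoperative [AND]: Emergency antenna drive trips=occurs, Right HPA lost=occurs, Antenna path lost=not → not all inputs occur → does not occur.
Tracking loop unavailable [OR]: Secondary upconverter degraded=not, Inboard feed faulted=not → no input occurs → does not occur.
Power amp fails [AND]: Main ACU is inoperative=not, Tracking receiver stuck=not → not all inputs occur → does not occur.
Satellite uplink lost [OR]: Backup chain inoperative=not, Tracking loop unavailable=not, Power amp fails=not → no input occurs → does not occur.

No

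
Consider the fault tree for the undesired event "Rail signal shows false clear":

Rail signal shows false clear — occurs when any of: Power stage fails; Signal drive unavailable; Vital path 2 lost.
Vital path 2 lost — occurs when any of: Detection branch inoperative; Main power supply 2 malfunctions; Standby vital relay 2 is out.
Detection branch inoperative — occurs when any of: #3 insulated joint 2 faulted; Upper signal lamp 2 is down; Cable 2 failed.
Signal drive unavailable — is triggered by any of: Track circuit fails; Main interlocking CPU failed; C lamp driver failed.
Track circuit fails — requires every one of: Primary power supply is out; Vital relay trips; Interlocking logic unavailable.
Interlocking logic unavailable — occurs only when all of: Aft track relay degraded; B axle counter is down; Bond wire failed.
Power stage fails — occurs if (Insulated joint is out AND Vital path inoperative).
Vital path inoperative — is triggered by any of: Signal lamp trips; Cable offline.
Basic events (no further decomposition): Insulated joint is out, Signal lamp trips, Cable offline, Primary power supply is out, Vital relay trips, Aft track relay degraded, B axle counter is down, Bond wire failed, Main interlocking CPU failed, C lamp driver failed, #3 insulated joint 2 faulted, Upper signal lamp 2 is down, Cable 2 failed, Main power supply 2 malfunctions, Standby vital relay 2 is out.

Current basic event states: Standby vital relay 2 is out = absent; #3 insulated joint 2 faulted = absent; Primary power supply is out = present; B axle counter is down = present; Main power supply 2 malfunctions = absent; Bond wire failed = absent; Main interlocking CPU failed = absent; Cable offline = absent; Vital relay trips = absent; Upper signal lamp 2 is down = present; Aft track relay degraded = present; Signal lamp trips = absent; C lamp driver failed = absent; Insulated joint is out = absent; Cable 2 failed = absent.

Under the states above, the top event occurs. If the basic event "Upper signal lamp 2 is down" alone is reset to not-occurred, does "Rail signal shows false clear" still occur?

No

Counterfactual: set "Upper signal lamp 2 is down" to not occurred.
Vital path inoperative [OR]: Signal lamp trips=not, Cable offline=not → no input occurs → does not occur.
Power stage fails [AND]: Insulated joint is out=not, Vital path inoperative=not → not all inputs occur → does not occur.
Interlocking logic unavailable [AND]: Aft track relay degraded=occurs, B axle counter is down=occurs, Bond wire failed=not → not all inputs occur → does not occur.
Track circuit fails [AND]: Primary power supply is out=occurs, Vital relay trips=not, Interlocking logic unavailable=not → not all inputs occur → does not occur.
Signal drive unavailable [OR]: Track circuit fails=not, Main interlocking CPU failed=not, C lamp driver failed=not → no input occurs → does not occur.
Detection branch inoperative [OR]: #3 insulated joint 2 faulted=not, Upper signal lamp 2 is down=not, Cable 2 failed=not → no input occurs → does not occur.
Vital path 2 lost [OR]: Detection branch inoperative=not, Main power supply 2 malfunctions=not, Standby vital relay 2 is out=not → no input occurs → does not occur.
Rail signal shows false clear [OR]: Power stage fails=not, Signal drive unavailable=not, Vital path 2 lost=not → no input occurs → does not occur.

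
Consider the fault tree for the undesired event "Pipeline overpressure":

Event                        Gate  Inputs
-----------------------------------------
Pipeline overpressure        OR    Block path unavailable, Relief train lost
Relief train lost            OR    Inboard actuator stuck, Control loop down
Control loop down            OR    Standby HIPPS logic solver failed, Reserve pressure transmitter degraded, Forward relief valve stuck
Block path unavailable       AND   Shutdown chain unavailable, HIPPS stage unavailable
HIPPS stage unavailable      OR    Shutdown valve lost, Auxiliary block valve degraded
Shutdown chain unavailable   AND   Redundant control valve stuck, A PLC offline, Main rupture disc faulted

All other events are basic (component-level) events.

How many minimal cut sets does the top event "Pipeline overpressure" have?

Shutdown chain unavailable [AND]: one cut set from each child combined → 1 × 1 × 1 = 1 cut set(s).
HIPPS stage unavailable [OR]: union of children's cut sets → 2 cut set(s).
Block path unavailable [AND]: one cut set from each child combined → 1 × 2 = 2 cut set(s).
Control loop down [OR]: union of children's cut sets → 3 cut set(s).
Relief train lost [OR]: union of children's cut sets → 4 cut set(s).
Pipeline overpressure [OR]: union of children's cut sets → 6 cut set(s).
Minimal cut sets: {A PLC offline, Main rupture disc faulted, Redundant control valve stuck, Shutdown valve lost}; {A PLC offline, Auxiliary block valve degraded, Main rupture disc faulted, Redundant control valve stuck}; {Inboard actuator stuck}; {Standby HIPPS logic solver failed}; {Reserve pressure transmitter degraded}; {Forward relief valve stuck}.

6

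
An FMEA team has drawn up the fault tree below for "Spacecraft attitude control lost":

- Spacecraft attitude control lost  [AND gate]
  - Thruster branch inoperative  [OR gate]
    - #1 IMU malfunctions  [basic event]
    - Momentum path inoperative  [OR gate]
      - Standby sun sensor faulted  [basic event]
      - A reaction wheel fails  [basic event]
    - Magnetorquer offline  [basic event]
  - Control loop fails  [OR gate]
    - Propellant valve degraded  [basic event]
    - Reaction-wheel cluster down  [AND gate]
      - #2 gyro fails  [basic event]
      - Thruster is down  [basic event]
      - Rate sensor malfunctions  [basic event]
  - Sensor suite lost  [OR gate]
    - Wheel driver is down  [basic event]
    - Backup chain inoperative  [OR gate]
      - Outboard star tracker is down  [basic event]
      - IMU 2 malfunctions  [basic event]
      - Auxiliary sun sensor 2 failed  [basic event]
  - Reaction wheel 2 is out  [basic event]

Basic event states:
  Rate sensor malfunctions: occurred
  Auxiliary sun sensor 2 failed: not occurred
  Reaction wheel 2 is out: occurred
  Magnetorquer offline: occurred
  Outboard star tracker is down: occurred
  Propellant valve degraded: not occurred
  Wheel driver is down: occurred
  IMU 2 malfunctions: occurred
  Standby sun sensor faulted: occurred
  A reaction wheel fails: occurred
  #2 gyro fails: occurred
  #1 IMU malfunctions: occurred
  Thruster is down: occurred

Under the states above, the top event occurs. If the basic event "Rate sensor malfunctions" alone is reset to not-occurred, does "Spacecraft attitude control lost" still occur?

Counterfactual: set "Rate sensor malfunctions" to not occurred.
Momentum path inoperative [OR]: Standby sun sensor faulted=occurs, A reaction wheel fails=occurs → at least one input occurs → occurs.
Thruster branch inoperative [OR]: #1 IMU malfunctions=occurs, Momentum path inoperative=occurs, Magnetorquer offline=occurs → at least one input occurs → occurs.
Reaction-wheel cluster down [AND]: #2 gyro fails=occurs, Thruster is down=occurs, Rate sensor malfunctions=not → not all inputs occur → does not occur.
Control loop fails [OR]: Propellant valve degraded=not, Reaction-wheel cluster down=not → no input occurs → does not occur.
Backup chain inoperative [OR]: Outboard star tracker is down=occurs, IMU 2 malfunctions=occurs, Auxiliary sun sensor 2 failed=not → at least one input occurs → occurs.
Sensor suite lost [OR]: Wheel driver is down=occurs, Backup chain inoperative=occurs → at least one input occurs → occurs.
Spacecraft attitude control lost [AND]: Thruster branch inoperative=occurs, Control loop fails=not, Sensor suite lost=occurs, Reaction wheel 2 is out=occurs → not all inputs occur → does not occur.

No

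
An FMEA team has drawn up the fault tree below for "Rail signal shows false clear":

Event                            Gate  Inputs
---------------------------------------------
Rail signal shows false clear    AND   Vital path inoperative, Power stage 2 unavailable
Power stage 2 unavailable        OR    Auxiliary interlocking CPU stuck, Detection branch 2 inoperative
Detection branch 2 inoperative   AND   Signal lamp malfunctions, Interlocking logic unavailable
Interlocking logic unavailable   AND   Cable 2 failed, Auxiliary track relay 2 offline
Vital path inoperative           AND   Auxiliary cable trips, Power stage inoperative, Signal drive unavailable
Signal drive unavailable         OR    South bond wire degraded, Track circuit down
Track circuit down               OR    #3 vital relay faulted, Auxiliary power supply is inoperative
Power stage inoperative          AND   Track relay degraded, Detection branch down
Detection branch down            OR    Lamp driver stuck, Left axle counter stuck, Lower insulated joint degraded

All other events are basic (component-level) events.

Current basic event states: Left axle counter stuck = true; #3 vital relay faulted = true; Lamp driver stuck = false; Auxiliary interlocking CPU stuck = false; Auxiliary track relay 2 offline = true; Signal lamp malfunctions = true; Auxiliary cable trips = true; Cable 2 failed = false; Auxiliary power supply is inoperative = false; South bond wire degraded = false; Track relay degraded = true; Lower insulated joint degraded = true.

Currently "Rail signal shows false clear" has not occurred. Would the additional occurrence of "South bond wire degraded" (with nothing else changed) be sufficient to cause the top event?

No

Counterfactual: set "South bond wire degraded" to occurred.
Detection branch down [OR]: Lamp driver stuck=not, Left axle counter stuck=occurs, Lower insulated joint degraded=occurs → at least one input occurs → occurs.
Power stage inoperative [AND]: Track relay degraded=occurs, Detection branch down=occurs → all inputs occur → occurs.
Track circuit down [OR]: #3 vital relay faulted=occurs, Auxiliary power supply is inoperative=not → at least one input occurs → occurs.
Signal drive unavailable [OR]: South bond wire degraded=occurs, Track circuit down=occurs → at least one input occurs → occurs.
Vital path inoperative [AND]: Auxiliary cable trips=occurs, Power stage inoperative=occurs, Signal drive unavailable=occurs → all inputs occur → occurs.
Interlocking logic unavailable [AND]: Cable 2 failed=not, Auxiliary track relay 2 offline=occurs → not all inputs occur → does not occur.
Detection branch 2 inoperative [AND]: Signal lamp malfunctions=occurs, Interlocking logic unavailable=not → not all inputs occur → does not occur.
Power stage 2 unavailable [OR]: Auxiliary interlocking CPU stuck=not, Detection branch 2 inoperative=not → no input occurs → does not occur.
Rail signal shows false clear [AND]: Vital path inoperative=occurs, Power stage 2 unavailable=not → not all inputs occur → does not occur.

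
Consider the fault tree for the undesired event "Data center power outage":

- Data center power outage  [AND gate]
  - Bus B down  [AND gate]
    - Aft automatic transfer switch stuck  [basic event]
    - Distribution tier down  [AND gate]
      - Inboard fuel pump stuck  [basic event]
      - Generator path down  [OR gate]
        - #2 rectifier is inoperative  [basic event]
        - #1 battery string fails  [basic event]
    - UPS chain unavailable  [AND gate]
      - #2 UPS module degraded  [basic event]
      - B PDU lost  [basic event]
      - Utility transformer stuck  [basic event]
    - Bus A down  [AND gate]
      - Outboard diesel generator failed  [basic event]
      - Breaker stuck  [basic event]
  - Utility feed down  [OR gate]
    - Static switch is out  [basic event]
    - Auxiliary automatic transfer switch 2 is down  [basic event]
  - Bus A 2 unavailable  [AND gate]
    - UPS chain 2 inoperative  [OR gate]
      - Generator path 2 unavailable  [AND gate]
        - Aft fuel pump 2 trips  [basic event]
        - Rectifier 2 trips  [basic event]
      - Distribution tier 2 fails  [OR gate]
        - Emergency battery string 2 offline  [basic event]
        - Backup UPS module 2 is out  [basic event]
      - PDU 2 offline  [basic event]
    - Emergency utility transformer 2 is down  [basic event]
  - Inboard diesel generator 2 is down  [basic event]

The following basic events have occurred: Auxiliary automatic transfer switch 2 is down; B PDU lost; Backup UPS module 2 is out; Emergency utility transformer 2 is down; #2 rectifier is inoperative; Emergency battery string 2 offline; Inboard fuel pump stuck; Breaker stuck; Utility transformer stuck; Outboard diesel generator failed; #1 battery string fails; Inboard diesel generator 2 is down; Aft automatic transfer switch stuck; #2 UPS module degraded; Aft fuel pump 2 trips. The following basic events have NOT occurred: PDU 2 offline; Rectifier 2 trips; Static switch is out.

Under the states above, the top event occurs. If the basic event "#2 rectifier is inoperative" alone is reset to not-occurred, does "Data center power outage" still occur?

Counterfactual: set "#2 rectifier is inoperative" to not occurred.
Generator path down [OR]: #2 rectifier is inoperative=not, #1 battery string fails=occurs → at least one input occurs → occurs.
Distribution tier down [AND]: Inboard fuel pump stuck=occurs, Generator path down=occurs → all inputs occur → occurs.
UPS chain unavailable [AND]: #2 UPS module degraded=occurs, B PDU lost=occurs, Utility transformer stuck=occurs → all inputs occur → occurs.
Bus A down [AND]: Outboard diesel generator failed=occurs, Breaker stuck=occurs → all inputs occur → occurs.
Bus B down [AND]: Aft automatic transfer switch stuck=occurs, Distribution tier down=occurs, UPS chain unavailable=occurs, Bus A down=occurs → all inputs occur → occurs.
Utility feed down [OR]: Static switch is out=not, Auxiliary automatic transfer switch 2 is down=occurs → at least one input occurs → occurs.
Generator path 2 unavailable [AND]: Aft fuel pump 2 trips=occurs, Rectifier 2 trips=not → not all inputs occur → does not occur.
Distribution tier 2 fails [OR]: Emergency battery string 2 offline=occurs, Backup UPS module 2 is out=occurs → at least one input occurs → occurs.
UPS chain 2 inoperative [OR]: Generator path 2 unavailable=not, Distribution tier 2 fails=occurs, PDU 2 offline=not → at least one input occurs → occurs.
Bus A 2 unavailable [AND]: UPS chain 2 inoperative=occurs, Emergency utility transformer 2 is down=occurs → all inputs occur → occurs.
Data center power outage [AND]: Bus B down=occurs, Utility feed down=occurs, Bus A 2 unavailable=occurs, Inboard diesel generator 2 is down=occurs → all inputs occur → occurs.

Yes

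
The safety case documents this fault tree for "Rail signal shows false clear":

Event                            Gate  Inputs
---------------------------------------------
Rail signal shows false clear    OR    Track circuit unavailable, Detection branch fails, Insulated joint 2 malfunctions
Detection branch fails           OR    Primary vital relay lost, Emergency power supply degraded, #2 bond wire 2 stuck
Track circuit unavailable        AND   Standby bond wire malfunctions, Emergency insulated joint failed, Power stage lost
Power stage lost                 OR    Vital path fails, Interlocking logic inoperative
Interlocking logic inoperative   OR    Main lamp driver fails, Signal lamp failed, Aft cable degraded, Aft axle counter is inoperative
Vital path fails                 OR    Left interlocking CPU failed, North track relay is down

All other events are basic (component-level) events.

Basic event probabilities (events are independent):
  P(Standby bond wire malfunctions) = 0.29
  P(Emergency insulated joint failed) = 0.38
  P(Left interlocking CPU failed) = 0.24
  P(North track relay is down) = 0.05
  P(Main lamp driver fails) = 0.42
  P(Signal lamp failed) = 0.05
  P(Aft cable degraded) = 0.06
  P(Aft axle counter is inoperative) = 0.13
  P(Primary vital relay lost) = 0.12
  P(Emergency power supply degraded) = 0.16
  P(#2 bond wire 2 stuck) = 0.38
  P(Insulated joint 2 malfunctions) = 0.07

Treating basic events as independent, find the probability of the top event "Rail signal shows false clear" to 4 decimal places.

P(Vital path fails) [OR] = 1 − (1−0.24) × (1−0.05) = 0.278000
P(Interlocking logic inoperative) [OR] = 1 − (1−0.42) × (1−0.05) × (1−0.06) × (1−0.13) = 0.549392
P(Power stage lost) [OR] = 1 − (1−0.278000) × (1−0.549392) = 0.674661
P(Track circuit unavailable) [AND] = 0.29 × 0.38 × 0.674661 = 0.074348
P(Detection branch fails) [OR] = 1 − (1−0.12) × (1−0.16) × (1−0.38) = 0.541696
P(Rail signal shows false clear) [OR] = 1 − (1−0.074348) × (1−0.541696) × (1−0.07) = 0.605466
Rounded to 4 decimal places: P(Rail signal shows false clear) ≈ 0.6055.

0.6055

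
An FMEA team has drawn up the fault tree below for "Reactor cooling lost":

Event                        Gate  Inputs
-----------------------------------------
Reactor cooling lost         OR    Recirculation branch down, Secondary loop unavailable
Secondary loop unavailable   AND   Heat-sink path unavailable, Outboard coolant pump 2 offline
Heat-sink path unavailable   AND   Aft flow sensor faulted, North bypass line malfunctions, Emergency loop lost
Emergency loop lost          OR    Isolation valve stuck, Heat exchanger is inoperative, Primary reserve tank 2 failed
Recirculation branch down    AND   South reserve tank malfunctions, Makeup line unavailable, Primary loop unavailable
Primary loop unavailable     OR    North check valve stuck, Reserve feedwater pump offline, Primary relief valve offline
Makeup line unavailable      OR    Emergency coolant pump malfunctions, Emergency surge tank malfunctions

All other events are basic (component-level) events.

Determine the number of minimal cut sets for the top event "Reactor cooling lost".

9

Makeup line unavailable [OR]: union of children's cut sets → 2 cut set(s).
Primary loop unavailable [OR]: union of children's cut sets → 3 cut set(s).
Recirculation branch down [AND]: one cut set from each child combined → 1 × 2 × 3 = 6 cut set(s).
Emergency loop lost [OR]: union of children's cut sets → 3 cut set(s).
Heat-sink path unavailable [AND]: one cut set from each child combined → 1 × 1 × 3 = 3 cut set(s).
Secondary loop unavailable [AND]: one cut set from each child combined → 3 × 1 = 3 cut set(s).
Reactor cooling lost [OR]: union of children's cut sets → 9 cut set(s).
Minimal cut sets: {Emergency coolant pump malfunctions, North check valve stuck, South reserve tank malfunctions}; {Emergency coolant pump malfunctions, Reserve feedwater pump offline, South reserve tank malfunctions}; {Emergency coolant pump malfunctions, Primary relief valve offline, South reserve tank malfunctions}; {Emergency surge tank malfunctions, North check valve stuck, South reserve tank malfunctions}; {Emergency surge tank malfunctions, Reserve feedwater pump offline, South reserve tank malfunctions}; {Emergency surge tank malfunctions, Primary relief valve offline, South reserve tank malfunctions}; {Aft flow sensor faulted, Isolation valve stuck, North bypass line malfunctions, Outboard coolant pump 2 offline}; {Aft flow sensor faulted, Heat exchanger is inoperative, North bypass line malfunctions, Outboard coolant pump 2 offline}; {Aft flow sensor faulted, North bypass line malfunctions, Outboard coolant pump 2 offline, Primary reserve tank 2 failed}.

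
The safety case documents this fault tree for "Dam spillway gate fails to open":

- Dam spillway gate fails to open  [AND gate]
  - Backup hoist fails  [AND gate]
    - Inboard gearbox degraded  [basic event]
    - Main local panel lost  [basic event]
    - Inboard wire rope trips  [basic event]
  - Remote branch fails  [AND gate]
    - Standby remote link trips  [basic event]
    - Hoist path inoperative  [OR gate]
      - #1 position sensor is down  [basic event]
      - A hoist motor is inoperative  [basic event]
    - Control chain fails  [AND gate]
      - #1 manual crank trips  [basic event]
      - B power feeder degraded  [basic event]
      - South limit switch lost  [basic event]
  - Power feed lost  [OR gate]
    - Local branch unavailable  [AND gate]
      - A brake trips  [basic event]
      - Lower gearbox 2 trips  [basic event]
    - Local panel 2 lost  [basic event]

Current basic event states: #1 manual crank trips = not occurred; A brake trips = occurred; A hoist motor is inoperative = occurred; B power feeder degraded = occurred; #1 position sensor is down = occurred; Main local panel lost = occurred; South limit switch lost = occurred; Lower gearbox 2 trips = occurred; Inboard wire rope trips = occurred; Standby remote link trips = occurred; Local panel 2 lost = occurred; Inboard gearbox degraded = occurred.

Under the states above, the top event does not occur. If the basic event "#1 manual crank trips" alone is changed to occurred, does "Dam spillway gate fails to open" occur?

Yes

Counterfactual: set "#1 manual crank trips" to occurred.
Backup hoist fails [AND]: Inboard gearbox degraded=occurs, Main local panel lost=occurs, Inboard wire rope trips=occurs → all inputs occur → occurs.
Hoist path inoperative [OR]: #1 position sensor is down=occurs, A hoist motor is inoperative=occurs → at least one input occurs → occurs.
Control chain fails [AND]: #1 manual crank trips=occurs, B power feeder degraded=occurs, South limit switch lost=occurs → all inputs occur → occurs.
Remote branch fails [AND]: Standby remote link trips=occurs, Hoist path inoperative=occurs, Control chain fails=occurs → all inputs occur → occurs.
Local branch unavailable [AND]: A brake trips=occurs, Lower gearbox 2 trips=occurs → all inputs occur → occurs.
Power feed lost [OR]: Local branch unavailable=occurs, Local panel 2 lost=occurs → at least one input occurs → occurs.
Dam spillway gate fails to open [AND]: Backup hoist fails=occurs, Remote branch fails=occurs, Power feed lost=occurs → all inputs occur → occurs.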